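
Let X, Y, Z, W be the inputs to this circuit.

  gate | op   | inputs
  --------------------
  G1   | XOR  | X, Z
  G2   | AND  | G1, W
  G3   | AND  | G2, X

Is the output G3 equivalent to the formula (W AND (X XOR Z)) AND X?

G1 = X XOR Z
G2 = G1 AND W = (X XOR Z) AND W
G3 = G2 AND X = ((X XOR Z) AND W) AND X
At X=0, Y=0, Z=0, W=0: circuit gives 0, formula gives 0.
At X=1, Y=0, Z=0, W=1: circuit gives 1, formula gives 1.
Agrees on all 16 inputs.

Yes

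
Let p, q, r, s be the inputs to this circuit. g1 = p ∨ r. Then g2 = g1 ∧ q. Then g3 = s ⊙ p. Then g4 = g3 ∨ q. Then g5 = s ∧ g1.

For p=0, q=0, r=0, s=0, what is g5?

0

g1 = 0 ∨ 0 = 0
g5 = 0 ∧ 0 = 0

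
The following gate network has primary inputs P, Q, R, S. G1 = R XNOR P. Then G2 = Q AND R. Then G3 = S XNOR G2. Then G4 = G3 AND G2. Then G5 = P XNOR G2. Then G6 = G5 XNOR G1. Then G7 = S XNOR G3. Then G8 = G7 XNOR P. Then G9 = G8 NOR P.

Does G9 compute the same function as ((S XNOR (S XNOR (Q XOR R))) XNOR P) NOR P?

No

G2 = Q AND R
G3 = S XNOR G2 = S XNOR (Q AND R)
G7 = S XNOR G3 = S XNOR (S XNOR (Q AND R))
G8 = G7 XNOR P = (S XNOR (S XNOR (Q AND R))) XNOR P
G9 = G8 NOR P = ((S XNOR (S XNOR (Q AND R))) XNOR P) NOR P
At P=0, Q=0, R=1, S=0: circuit gives 0, formula gives 1.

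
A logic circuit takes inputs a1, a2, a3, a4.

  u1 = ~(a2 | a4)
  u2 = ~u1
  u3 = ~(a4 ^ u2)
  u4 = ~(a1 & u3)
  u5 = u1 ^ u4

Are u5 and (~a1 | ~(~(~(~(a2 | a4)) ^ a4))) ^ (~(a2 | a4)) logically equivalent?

u1 = ~(a2 | a4)
u2 = ~u1 = ~(~(a2 | a4))
u3 = ~(a4 ^ u2) = ~(a4 ^ ~(~(a2 | a4)))
u4 = ~(a1 & u3) = ~(a1 & (~(a4 ^ ~(~(a2 | a4)))))
u5 = u1 ^ u4 = (~(a2 | a4)) ^ (~(a1 & (~(a4 ^ ~(~(a2 | a4))))))
At a1=0, a2=0, a3=0, a4=0: circuit gives 0, formula gives 0.
At a1=0, a2=0, a3=0, a4=1: circuit gives 1, formula gives 1.
Agrees on all 16 inputs.

Yes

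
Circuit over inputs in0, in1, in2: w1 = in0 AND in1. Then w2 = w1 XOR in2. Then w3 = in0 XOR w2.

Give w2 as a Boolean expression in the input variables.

(in0 AND in1) XOR in2

w1 = in0 AND in1
w2 = w1 XOR in2 = (in0 AND in1) XOR in2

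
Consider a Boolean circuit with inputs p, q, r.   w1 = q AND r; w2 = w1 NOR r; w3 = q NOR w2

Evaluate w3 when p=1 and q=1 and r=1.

w1 = 1 AND 1 = 1
w2 = 1 NOR 1 = 0
w3 = 1 NOR 0 = 0

0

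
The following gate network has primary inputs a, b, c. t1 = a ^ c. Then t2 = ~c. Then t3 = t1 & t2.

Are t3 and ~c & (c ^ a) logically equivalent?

t1 = a ^ c
t2 = ~c
t3 = t1 & t2 = (a ^ c) & ~c
At a=0, b=0, c=0: circuit gives 0, formula gives 0.
At a=1, b=0, c=0: circuit gives 1, formula gives 1.
Agrees on all 8 inputs.

Yes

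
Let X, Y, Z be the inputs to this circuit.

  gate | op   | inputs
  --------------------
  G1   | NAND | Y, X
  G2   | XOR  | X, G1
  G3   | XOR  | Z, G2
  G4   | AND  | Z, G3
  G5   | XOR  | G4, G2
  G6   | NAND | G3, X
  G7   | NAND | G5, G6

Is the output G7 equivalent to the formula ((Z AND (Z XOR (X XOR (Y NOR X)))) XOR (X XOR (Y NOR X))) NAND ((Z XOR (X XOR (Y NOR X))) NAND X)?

No

G1 = Y NAND X
G2 = X XOR G1 = X XOR (Y NAND X)
G3 = Z XOR G2 = Z XOR (X XOR (Y NAND X))
G4 = Z AND G3 = Z AND (Z XOR (X XOR (Y NAND X)))
G5 = G4 XOR G2 = (Z AND (Z XOR (X XOR (Y NAND X)))) XOR (X XOR (Y NAND X))
G6 = G3 NAND X = (Z XOR (X XOR (Y NAND X))) NAND X
G7 = G5 NAND G6 = ((Z AND (Z XOR (X XOR (Y NAND X)))) XOR (X XOR (Y NAND X))) NAND ((Z XOR (X XOR (Y NAND X))) NAND X)
At X=0, Y=1, Z=0: circuit gives 0, formula gives 1.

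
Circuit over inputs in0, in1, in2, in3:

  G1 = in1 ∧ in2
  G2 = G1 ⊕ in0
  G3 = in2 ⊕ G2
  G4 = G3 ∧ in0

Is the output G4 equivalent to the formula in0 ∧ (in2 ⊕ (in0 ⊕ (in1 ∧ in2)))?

Yes

G1 = in1 ∧ in2
G2 = G1 ⊕ in0 = (in1 ∧ in2) ⊕ in0
G3 = in2 ⊕ G2 = in2 ⊕ ((in1 ∧ in2) ⊕ in0)
G4 = G3 ∧ in0 = (in2 ⊕ ((in1 ∧ in2) ⊕ in0)) ∧ in0
At in0=0, in1=0, in2=0, in3=0: circuit gives 0, formula gives 0.
At in0=1, in1=0, in2=0, in3=0: circuit gives 1, formula gives 1.
Agrees on all 16 inputs.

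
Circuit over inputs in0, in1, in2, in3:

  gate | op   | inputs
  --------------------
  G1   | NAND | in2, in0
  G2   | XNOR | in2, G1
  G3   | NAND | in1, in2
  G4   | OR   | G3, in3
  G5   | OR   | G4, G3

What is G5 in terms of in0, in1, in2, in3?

((in1 NAND in2) OR in3) OR (in1 NAND in2)

G3 = in1 NAND in2
G4 = G3 OR in3 = (in1 NAND in2) OR in3
G5 = G4 OR G3 = ((in1 NAND in2) OR in3) OR (in1 NAND in2)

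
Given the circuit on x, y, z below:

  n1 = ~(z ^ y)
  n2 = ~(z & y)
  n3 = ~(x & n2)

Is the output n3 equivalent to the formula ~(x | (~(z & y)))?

No

n2 = ~(z & y)
n3 = ~(x & n2) = ~(x & (~(z & y)))
At x=0, y=0, z=0: circuit gives 1, formula gives 0.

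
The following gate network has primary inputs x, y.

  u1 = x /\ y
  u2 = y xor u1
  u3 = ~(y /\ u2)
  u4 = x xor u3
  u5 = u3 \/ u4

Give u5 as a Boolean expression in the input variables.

u1 = x /\ y
u2 = y xor u1 = y xor (x /\ y)
u3 = ~(y /\ u2) = ~(y /\ (y xor (x /\ y)))
u4 = x xor u3 = x xor (~(y /\ (y xor (x /\ y))))
u5 = u3 \/ u4 = (~(y /\ (y xor (x /\ y)))) \/ (x xor (~(y /\ (y xor (x /\ y)))))

(~(y /\ (y xor (x /\ y)))) \/ (x xor (~(y /\ (y xor (x /\ y)))))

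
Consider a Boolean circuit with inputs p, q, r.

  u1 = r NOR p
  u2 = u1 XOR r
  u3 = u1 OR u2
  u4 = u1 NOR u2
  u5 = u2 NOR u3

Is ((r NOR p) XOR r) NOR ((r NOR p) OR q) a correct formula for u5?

No

u1 = r NOR p
u2 = u1 XOR r = (r NOR p) XOR r
u3 = u1 OR u2 = (r NOR p) OR ((r NOR p) XOR r)
u5 = u2 NOR u3 = ((r NOR p) XOR r) NOR ((r NOR p) OR ((r NOR p) XOR r))
At p=1, q=1, r=0: circuit gives 1, formula gives 0.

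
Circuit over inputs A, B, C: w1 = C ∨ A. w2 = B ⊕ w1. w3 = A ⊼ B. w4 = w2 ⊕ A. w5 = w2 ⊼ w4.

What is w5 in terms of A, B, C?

w1 = C ∨ A
w2 = B ⊕ w1 = B ⊕ (C ∨ A)
w4 = w2 ⊕ A = (B ⊕ (C ∨ A)) ⊕ A
w5 = w2 ⊼ w4 = (B ⊕ (C ∨ A)) ⊼ ((B ⊕ (C ∨ A)) ⊕ A)

(B ⊕ (C ∨ A)) ⊼ ((B ⊕ (C ∨ A)) ⊕ A)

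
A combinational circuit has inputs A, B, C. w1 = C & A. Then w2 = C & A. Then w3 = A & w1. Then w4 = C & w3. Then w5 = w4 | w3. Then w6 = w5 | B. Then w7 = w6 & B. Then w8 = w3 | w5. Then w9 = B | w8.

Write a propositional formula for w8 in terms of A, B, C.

w1 = C & A
w3 = A & w1 = A & (C & A)
w4 = C & w3 = C & (A & (C & A))
w5 = w4 | w3 = (C & (A & (C & A))) | (A & (C & A))
w8 = w3 | w5 = (A & (C & A)) | ((C & (A & (C & A))) | (A & (C & A)))

(A & (C & A)) | ((C & (A & (C & A))) | (A & (C & A)))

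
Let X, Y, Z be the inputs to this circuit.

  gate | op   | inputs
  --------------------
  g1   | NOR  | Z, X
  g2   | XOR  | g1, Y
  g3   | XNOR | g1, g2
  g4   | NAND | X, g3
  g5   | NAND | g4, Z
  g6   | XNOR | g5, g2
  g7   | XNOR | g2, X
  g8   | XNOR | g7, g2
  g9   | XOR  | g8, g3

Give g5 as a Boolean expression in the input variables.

g1 = Z NOR X
g2 = g1 XOR Y = (Z NOR X) XOR Y
g3 = g1 XNOR g2 = (Z NOR X) XNOR ((Z NOR X) XOR Y)
g4 = X NAND g3 = X NAND ((Z NOR X) XNOR ((Z NOR X) XOR Y))
g5 = g4 NAND Z = (X NAND ((Z NOR X) XNOR ((Z NOR X) XOR Y))) NAND Z

(X NAND ((Z NOR X) XNOR ((Z NOR X) XOR Y))) NAND Z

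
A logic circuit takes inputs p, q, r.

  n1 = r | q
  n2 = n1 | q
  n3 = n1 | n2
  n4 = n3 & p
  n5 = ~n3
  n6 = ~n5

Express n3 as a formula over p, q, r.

(r | q) | ((r | q) | q)

n1 = r | q
n2 = n1 | q = (r | q) | q
n3 = n1 | n2 = (r | q) | ((r | q) | q)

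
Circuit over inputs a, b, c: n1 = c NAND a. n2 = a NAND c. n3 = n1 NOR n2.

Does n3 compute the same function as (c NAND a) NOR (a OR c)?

No

n1 = c NAND a
n2 = a NAND c
n3 = n1 NOR n2 = (c NAND a) NOR (a NAND c)
At a=1, b=0, c=1: circuit gives 1, formula gives 0.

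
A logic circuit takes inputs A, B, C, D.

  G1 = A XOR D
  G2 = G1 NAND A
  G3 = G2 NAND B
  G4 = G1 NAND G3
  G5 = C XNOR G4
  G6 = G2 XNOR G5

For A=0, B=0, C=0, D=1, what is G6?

G1 = 0 XOR 1 = 1
G2 = 1 NAND 0 = 1
G3 = 1 NAND 0 = 1
G4 = 1 NAND 1 = 0
G5 = 0 XNOR 0 = 1
G6 = 1 XNOR 1 = 1

1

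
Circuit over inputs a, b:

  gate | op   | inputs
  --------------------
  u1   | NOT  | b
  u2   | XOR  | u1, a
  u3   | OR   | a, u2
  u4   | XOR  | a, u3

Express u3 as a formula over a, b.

a OR (NOT b XOR a)

u1 = NOT b
u2 = u1 XOR a = NOT b XOR a
u3 = a OR u2 = a OR (NOT b XOR a)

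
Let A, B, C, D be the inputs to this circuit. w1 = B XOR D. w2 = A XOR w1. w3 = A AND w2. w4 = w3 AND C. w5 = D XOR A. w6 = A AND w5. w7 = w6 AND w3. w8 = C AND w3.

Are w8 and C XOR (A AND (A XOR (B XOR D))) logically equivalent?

w1 = B XOR D
w2 = A XOR w1 = A XOR (B XOR D)
w3 = A AND w2 = A AND (A XOR (B XOR D))
w8 = C AND w3 = C AND (A AND (A XOR (B XOR D)))
At A=0, B=0, C=1, D=0: circuit gives 0, formula gives 1.

No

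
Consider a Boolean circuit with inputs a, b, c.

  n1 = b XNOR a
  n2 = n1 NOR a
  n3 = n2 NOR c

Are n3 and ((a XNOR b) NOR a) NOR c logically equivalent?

n1 = b XNOR a
n2 = n1 NOR a = (b XNOR a) NOR a
n3 = n2 NOR c = ((b XNOR a) NOR a) NOR c
At a=0, b=0, c=1: circuit gives 0, formula gives 0.
At a=0, b=0, c=0: circuit gives 1, formula gives 1.
Agrees on all 8 inputs.

Yes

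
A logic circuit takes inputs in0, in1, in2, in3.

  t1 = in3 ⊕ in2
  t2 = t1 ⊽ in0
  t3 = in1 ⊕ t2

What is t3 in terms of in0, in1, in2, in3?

t1 = in3 ⊕ in2
t2 = t1 ⊽ in0 = (in3 ⊕ in2) ⊽ in0
t3 = in1 ⊕ t2 = in1 ⊕ ((in3 ⊕ in2) ⊽ in0)

in1 ⊕ ((in3 ⊕ in2) ⊽ in0)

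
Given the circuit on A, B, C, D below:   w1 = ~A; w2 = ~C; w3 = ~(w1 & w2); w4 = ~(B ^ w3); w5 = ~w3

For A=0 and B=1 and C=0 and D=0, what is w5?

1

w1 = ~0 = 1
w2 = ~0 = 1
w3 = ~(1 & 1) = 0
w5 = ~0 = 1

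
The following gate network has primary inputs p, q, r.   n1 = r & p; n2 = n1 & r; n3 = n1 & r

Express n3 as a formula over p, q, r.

(r & p) & r

n1 = r & p
n3 = n1 & r = (r & p) & r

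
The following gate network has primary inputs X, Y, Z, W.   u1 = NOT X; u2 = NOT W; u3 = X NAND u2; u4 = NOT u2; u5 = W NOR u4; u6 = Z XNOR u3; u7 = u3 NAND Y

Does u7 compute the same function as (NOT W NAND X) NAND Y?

Yes

u2 = NOT W
u3 = X NAND u2 = X NAND NOT W
u7 = u3 NAND Y = (X NAND NOT W) NAND Y
At X=0, Y=1, Z=0, W=0: circuit gives 0, formula gives 0.
At X=0, Y=0, Z=0, W=0: circuit gives 1, formula gives 1.
Agrees on all 16 inputs.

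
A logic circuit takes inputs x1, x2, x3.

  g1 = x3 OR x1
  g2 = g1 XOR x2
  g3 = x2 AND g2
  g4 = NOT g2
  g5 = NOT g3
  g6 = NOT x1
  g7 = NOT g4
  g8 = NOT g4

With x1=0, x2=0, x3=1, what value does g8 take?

g1 = 1 OR 0 = 1
g2 = 1 XOR 0 = 1
g4 = NOT 1 = 0
g8 = NOT 0 = 1

1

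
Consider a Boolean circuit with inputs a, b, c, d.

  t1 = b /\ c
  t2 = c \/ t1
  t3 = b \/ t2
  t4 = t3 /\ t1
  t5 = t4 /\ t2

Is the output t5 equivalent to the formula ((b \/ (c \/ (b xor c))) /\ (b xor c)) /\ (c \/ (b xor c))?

No

t1 = b /\ c
t2 = c \/ t1 = c \/ (b /\ c)
t3 = b \/ t2 = b \/ (c \/ (b /\ c))
t4 = t3 /\ t1 = (b \/ (c \/ (b /\ c))) /\ (b /\ c)
t5 = t4 /\ t2 = ((b \/ (c \/ (b /\ c))) /\ (b /\ c)) /\ (c \/ (b /\ c))
At a=0, b=0, c=1, d=0: circuit gives 0, formula gives 1.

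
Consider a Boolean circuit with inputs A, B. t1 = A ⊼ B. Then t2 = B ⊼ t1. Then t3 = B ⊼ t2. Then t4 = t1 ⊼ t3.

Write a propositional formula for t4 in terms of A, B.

t1 = A ⊼ B
t2 = B ⊼ t1 = B ⊼ (A ⊼ B)
t3 = B ⊼ t2 = B ⊼ (B ⊼ (A ⊼ B))
t4 = t1 ⊼ t3 = (A ⊼ B) ⊼ (B ⊼ (B ⊼ (A ⊼ B)))

(A ⊼ B) ⊼ (B ⊼ (B ⊼ (A ⊼ B)))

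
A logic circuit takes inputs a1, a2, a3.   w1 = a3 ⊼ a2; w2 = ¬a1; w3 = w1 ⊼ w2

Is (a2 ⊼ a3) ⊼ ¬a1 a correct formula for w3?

w1 = a3 ⊼ a2
w2 = ¬a1
w3 = w1 ⊼ w2 = (a3 ⊼ a2) ⊼ ¬a1
At a1=0, a2=0, a3=0: circuit gives 0, formula gives 0.
At a1=0, a2=1, a3=1: circuit gives 1, formula gives 1.
Agrees on all 8 inputs.

Yes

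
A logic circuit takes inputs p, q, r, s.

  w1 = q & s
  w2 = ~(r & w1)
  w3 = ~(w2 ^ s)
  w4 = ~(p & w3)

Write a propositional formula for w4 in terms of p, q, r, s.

w1 = q & s
w2 = ~(r & w1) = ~(r & (q & s))
w3 = ~(w2 ^ s) = ~((~(r & (q & s))) ^ s)
w4 = ~(p & w3) = ~(p & (~((~(r & (q & s))) ^ s)))

~(p & (~((~(r & (q & s))) ^ s)))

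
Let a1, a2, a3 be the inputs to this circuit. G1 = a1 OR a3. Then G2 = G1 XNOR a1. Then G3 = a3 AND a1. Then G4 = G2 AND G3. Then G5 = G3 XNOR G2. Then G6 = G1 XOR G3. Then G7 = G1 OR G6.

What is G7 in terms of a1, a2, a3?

(a1 OR a3) OR ((a1 OR a3) XOR (a3 AND a1))

G1 = a1 OR a3
G3 = a3 AND a1
G6 = G1 XOR G3 = (a1 OR a3) XOR (a3 AND a1)
G7 = G1 OR G6 = (a1 OR a3) OR ((a1 OR a3) XOR (a3 AND a1))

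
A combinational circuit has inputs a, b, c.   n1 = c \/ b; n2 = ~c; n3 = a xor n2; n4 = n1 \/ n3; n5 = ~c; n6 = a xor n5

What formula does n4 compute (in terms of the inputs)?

(c \/ b) \/ (a xor ~c)

n1 = c \/ b
n2 = ~c
n3 = a xor n2 = a xor ~c
n4 = n1 \/ n3 = (c \/ b) \/ (a xor ~c)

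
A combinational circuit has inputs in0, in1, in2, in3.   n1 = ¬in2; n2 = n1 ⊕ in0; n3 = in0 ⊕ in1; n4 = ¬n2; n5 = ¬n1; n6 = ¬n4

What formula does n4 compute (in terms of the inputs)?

¬(¬in2 ⊕ in0)

n1 = ¬in2
n2 = n1 ⊕ in0 = ¬in2 ⊕ in0
n4 = ¬n2 = ¬(¬in2 ⊕ in0)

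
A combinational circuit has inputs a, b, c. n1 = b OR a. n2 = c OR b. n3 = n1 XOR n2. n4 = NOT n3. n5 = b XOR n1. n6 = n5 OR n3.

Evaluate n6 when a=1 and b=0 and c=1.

n1 = 0 OR 1 = 1
n2 = 1 OR 0 = 1
n3 = 1 XOR 1 = 0
n5 = 0 XOR 1 = 1
n6 = 1 OR 0 = 1

1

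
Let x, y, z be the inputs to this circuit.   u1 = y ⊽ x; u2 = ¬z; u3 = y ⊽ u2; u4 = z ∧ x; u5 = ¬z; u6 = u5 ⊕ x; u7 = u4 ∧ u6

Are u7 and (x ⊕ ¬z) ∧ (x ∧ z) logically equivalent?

Yes

u4 = z ∧ x
u5 = ¬z
u6 = u5 ⊕ x = ¬z ⊕ x
u7 = u4 ∧ u6 = (z ∧ x) ∧ (¬z ⊕ x)
At x=0, y=0, z=0: circuit gives 0, formula gives 0.
At x=1, y=0, z=1: circuit gives 1, formula gives 1.
Agrees on all 8 inputs.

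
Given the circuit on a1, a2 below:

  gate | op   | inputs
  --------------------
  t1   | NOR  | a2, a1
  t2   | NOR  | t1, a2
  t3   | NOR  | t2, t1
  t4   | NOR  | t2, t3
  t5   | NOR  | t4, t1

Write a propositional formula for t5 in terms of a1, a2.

t1 = a2 NOR a1
t2 = t1 NOR a2 = (a2 NOR a1) NOR a2
t3 = t2 NOR t1 = ((a2 NOR a1) NOR a2) NOR (a2 NOR a1)
t4 = t2 NOR t3 = ((a2 NOR a1) NOR a2) NOR (((a2 NOR a1) NOR a2) NOR (a2 NOR a1))
t5 = t4 NOR t1 = (((a2 NOR a1) NOR a2) NOR (((a2 NOR a1) NOR a2) NOR (a2 NOR a1))) NOR (a2 NOR a1)

(((a2 NOR a1) NOR a2) NOR (((a2 NOR a1) NOR a2) NOR (a2 NOR a1))) NOR (a2 NOR a1)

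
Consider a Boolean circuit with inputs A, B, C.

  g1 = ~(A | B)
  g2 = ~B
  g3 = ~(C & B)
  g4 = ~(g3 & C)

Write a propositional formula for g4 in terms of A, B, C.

g3 = ~(C & B)
g4 = ~(g3 & C) = ~((~(C & B)) & C)

~((~(C & B)) & C)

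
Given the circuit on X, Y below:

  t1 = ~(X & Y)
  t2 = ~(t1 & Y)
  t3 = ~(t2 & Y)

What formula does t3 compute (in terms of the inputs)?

~((~((~(X & Y)) & Y)) & Y)

t1 = ~(X & Y)
t2 = ~(t1 & Y) = ~((~(X & Y)) & Y)
t3 = ~(t2 & Y) = ~((~((~(X & Y)) & Y)) & Y)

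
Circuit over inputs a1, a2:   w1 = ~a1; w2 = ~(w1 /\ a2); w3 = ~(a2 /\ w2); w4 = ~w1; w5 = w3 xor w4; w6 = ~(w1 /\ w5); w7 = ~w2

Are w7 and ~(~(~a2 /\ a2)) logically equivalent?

No

w1 = ~a1
w2 = ~(w1 /\ a2) = ~(~a1 /\ a2)
w7 = ~w2 = ~(~(~a1 /\ a2))
At a1=0, a2=1: circuit gives 1, formula gives 0.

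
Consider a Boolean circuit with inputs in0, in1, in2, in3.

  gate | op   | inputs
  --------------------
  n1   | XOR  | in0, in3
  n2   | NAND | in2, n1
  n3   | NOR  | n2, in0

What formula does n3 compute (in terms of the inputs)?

(in2 NAND (in0 XOR in3)) NOR in0

n1 = in0 XOR in3
n2 = in2 NAND n1 = in2 NAND (in0 XOR in3)
n3 = n2 NOR in0 = (in2 NAND (in0 XOR in3)) NOR in0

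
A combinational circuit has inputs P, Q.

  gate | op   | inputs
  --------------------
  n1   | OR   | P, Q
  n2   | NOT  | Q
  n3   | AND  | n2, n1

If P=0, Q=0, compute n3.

0

n1 = 0 OR 0 = 0
n2 = NOT 0 = 1
n3 = 1 AND 0 = 0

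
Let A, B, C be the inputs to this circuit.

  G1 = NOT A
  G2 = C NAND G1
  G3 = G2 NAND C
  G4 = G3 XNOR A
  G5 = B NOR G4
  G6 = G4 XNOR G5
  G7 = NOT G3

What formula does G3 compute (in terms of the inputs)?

G1 = NOT A
G2 = C NAND G1 = C NAND NOT A
G3 = G2 NAND C = (C NAND NOT A) NAND C

(C NAND NOT A) NAND C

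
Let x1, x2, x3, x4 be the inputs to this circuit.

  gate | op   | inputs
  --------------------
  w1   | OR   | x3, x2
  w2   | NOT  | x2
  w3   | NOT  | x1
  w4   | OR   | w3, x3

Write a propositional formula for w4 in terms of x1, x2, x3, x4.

w3 = NOT x1
w4 = w3 OR x3 = NOT x1 OR x3

NOT x1 OR x3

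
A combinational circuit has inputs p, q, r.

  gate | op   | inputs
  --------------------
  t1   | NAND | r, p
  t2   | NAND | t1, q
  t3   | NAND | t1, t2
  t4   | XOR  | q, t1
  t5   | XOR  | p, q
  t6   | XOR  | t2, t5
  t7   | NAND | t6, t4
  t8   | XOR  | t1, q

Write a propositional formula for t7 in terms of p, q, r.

t1 = r NAND p
t2 = t1 NAND q = (r NAND p) NAND q
t4 = q XOR t1 = q XOR (r NAND p)
t5 = p XOR q
t6 = t2 XOR t5 = ((r NAND p) NAND q) XOR (p XOR q)
t7 = t6 NAND t4 = (((r NAND p) NAND q) XOR (p XOR q)) NAND (q XOR (r NAND p))

(((r NAND p) NAND q) XOR (p XOR q)) NAND (q XOR (r NAND p))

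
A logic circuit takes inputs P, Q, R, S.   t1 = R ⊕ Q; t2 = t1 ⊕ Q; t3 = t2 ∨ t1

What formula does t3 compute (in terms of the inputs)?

t1 = R ⊕ Q
t2 = t1 ⊕ Q = (R ⊕ Q) ⊕ Q
t3 = t2 ∨ t1 = ((R ⊕ Q) ⊕ Q) ∨ (R ⊕ Q)

((R ⊕ Q) ⊕ Q) ∨ (R ⊕ Q)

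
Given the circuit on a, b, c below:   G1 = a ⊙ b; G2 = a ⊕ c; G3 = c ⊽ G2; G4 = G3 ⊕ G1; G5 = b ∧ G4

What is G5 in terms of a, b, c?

b ∧ ((c ⊽ (a ⊕ c)) ⊕ (a ⊙ b))

G1 = a ⊙ b
G2 = a ⊕ c
G3 = c ⊽ G2 = c ⊽ (a ⊕ c)
G4 = G3 ⊕ G1 = (c ⊽ (a ⊕ c)) ⊕ (a ⊙ b)
G5 = b ∧ G4 = b ∧ ((c ⊽ (a ⊕ c)) ⊕ (a ⊙ b))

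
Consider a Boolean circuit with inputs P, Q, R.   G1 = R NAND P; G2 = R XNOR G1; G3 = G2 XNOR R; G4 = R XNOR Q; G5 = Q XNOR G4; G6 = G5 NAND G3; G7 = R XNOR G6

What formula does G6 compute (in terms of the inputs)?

G1 = R NAND P
G2 = R XNOR G1 = R XNOR (R NAND P)
G3 = G2 XNOR R = (R XNOR (R NAND P)) XNOR R
G4 = R XNOR Q
G5 = Q XNOR G4 = Q XNOR (R XNOR Q)
G6 = G5 NAND G3 = (Q XNOR (R XNOR Q)) NAND ((R XNOR (R NAND P)) XNOR R)

(Q XNOR (R XNOR Q)) NAND ((R XNOR (R NAND P)) XNOR R)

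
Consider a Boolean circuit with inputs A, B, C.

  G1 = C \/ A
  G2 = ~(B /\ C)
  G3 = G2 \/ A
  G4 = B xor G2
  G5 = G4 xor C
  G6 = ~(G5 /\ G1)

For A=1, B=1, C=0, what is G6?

1

G1 = 0 \/ 1 = 1
G2 = ~(1 /\ 0) = 1
G4 = 1 xor 1 = 0
G5 = 0 xor 0 = 0
G6 = ~(0 /\ 1) = 1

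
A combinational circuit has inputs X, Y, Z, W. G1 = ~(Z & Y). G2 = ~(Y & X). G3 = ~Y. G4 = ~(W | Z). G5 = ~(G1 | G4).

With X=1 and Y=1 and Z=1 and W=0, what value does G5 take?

G1 = ~(1 & 1) = 0
G4 = ~(0 | 1) = 0
G5 = ~(0 | 0) = 1

1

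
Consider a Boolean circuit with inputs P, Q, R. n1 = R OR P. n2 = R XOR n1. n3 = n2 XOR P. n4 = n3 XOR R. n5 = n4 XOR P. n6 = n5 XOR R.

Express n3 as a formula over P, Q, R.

(R XOR (R OR P)) XOR P

n1 = R OR P
n2 = R XOR n1 = R XOR (R OR P)
n3 = n2 XOR P = (R XOR (R OR P)) XOR P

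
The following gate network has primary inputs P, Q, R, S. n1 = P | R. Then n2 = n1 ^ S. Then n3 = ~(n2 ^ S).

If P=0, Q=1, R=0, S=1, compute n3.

n1 = 0 | 0 = 0
n2 = 0 ^ 1 = 1
n3 = ~(1 ^ 1) = 1

1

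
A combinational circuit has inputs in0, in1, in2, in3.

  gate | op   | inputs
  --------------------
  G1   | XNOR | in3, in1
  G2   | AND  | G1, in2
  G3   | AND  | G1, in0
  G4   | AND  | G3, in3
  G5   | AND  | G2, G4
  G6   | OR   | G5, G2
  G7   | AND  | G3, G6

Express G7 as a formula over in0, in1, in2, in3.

G1 = in3 XNOR in1
G2 = G1 AND in2 = (in3 XNOR in1) AND in2
G3 = G1 AND in0 = (in3 XNOR in1) AND in0
G4 = G3 AND in3 = ((in3 XNOR in1) AND in0) AND in3
G5 = G2 AND G4 = ((in3 XNOR in1) AND in2) AND (((in3 XNOR in1) AND in0) AND in3)
G6 = G5 OR G2 = (((in3 XNOR in1) AND in2) AND (((in3 XNOR in1) AND in0) AND in3)) OR ((in3 XNOR in1) AND in2)
G7 = G3 AND G6 = ((in3 XNOR in1) AND in0) AND ((((in3 XNOR in1) AND in2) AND (((in3 XNOR in1) AND in0) AND in3)) OR ((in3 XNOR in1) AND in2))

((in3 XNOR in1) AND in0) AND ((((in3 XNOR in1) AND in2) AND (((in3 XNOR in1) AND in0) AND in3)) OR ((in3 XNOR in1) AND in2))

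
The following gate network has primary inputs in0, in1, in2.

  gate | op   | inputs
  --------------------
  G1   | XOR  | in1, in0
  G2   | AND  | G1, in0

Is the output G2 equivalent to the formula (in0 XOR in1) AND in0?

G1 = in1 XOR in0
G2 = G1 AND in0 = (in1 XOR in0) AND in0
At in0=0, in1=0, in2=0: circuit gives 0, formula gives 0.
At in0=1, in1=0, in2=0: circuit gives 1, formula gives 1.
Agrees on all 8 inputs.

Yes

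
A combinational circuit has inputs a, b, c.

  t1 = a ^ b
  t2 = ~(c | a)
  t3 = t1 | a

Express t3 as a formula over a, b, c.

(a ^ b) | a

t1 = a ^ b
t3 = t1 | a = (a ^ b) | a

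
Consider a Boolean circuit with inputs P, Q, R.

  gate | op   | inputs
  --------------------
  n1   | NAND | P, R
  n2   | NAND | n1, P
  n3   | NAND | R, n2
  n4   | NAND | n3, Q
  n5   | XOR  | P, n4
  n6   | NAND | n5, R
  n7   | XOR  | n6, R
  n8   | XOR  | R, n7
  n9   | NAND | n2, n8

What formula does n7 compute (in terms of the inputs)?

((P XOR ((R NAND ((P NAND R) NAND P)) NAND Q)) NAND R) XOR R

n1 = P NAND R
n2 = n1 NAND P = (P NAND R) NAND P
n3 = R NAND n2 = R NAND ((P NAND R) NAND P)
n4 = n3 NAND Q = (R NAND ((P NAND R) NAND P)) NAND Q
n5 = P XOR n4 = P XOR ((R NAND ((P NAND R) NAND P)) NAND Q)
n6 = n5 NAND R = (P XOR ((R NAND ((P NAND R) NAND P)) NAND Q)) NAND R
n7 = n6 XOR R = ((P XOR ((R NAND ((P NAND R) NAND P)) NAND Q)) NAND R) XOR R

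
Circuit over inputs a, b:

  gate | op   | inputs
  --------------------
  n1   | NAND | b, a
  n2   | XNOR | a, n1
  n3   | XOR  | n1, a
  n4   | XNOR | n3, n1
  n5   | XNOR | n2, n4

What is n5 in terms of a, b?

(a XNOR (b NAND a)) XNOR (((b NAND a) XOR a) XNOR (b NAND a))

n1 = b NAND a
n2 = a XNOR n1 = a XNOR (b NAND a)
n3 = n1 XOR a = (b NAND a) XOR a
n4 = n3 XNOR n1 = ((b NAND a) XOR a) XNOR (b NAND a)
n5 = n2 XNOR n4 = (a XNOR (b NAND a)) XNOR (((b NAND a) XOR a) XNOR (b NAND a))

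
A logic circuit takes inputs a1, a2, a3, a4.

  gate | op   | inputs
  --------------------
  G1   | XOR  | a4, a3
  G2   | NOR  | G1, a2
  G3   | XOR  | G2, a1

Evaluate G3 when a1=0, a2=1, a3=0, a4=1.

0

G1 = 1 XOR 0 = 1
G2 = 1 NOR 1 = 0
G3 = 0 XOR 0 = 0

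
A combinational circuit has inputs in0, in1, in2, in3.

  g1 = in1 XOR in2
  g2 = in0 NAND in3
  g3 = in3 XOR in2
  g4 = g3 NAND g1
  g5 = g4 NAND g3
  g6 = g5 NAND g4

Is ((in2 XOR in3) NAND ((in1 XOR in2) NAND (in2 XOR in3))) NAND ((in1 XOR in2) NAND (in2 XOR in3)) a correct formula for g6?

Yes

g1 = in1 XOR in2
g3 = in3 XOR in2
g4 = g3 NAND g1 = (in3 XOR in2) NAND (in1 XOR in2)
g5 = g4 NAND g3 = ((in3 XOR in2) NAND (in1 XOR in2)) NAND (in3 XOR in2)
g6 = g5 NAND g4 = (((in3 XOR in2) NAND (in1 XOR in2)) NAND (in3 XOR in2)) NAND ((in3 XOR in2) NAND (in1 XOR in2))
At in0=0, in1=0, in2=0, in3=0: circuit gives 0, formula gives 0.
At in0=0, in1=0, in2=0, in3=1: circuit gives 1, formula gives 1.
Agrees on all 16 inputs.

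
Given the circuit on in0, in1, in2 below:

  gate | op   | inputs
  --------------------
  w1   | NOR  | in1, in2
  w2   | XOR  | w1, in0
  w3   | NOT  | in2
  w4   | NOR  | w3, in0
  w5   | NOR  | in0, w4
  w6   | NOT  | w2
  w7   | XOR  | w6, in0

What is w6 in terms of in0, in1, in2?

NOT ((in1 NOR in2) XOR in0)

w1 = in1 NOR in2
w2 = w1 XOR in0 = (in1 NOR in2) XOR in0
w6 = NOT w2 = NOT ((in1 NOR in2) XOR in0)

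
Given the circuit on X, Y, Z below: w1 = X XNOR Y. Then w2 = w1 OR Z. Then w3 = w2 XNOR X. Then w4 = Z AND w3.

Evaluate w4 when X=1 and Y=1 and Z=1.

1

w1 = 1 XNOR 1 = 1
w2 = 1 OR 1 = 1
w3 = 1 XNOR 1 = 1
w4 = 1 AND 1 = 1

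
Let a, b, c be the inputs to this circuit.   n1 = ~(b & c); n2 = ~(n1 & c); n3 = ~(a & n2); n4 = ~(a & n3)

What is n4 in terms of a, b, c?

n1 = ~(b & c)
n2 = ~(n1 & c) = ~((~(b & c)) & c)
n3 = ~(a & n2) = ~(a & (~((~(b & c)) & c)))
n4 = ~(a & n3) = ~(a & (~(a & (~((~(b & c)) & c)))))

~(a & (~(a & (~((~(b & c)) & c)))))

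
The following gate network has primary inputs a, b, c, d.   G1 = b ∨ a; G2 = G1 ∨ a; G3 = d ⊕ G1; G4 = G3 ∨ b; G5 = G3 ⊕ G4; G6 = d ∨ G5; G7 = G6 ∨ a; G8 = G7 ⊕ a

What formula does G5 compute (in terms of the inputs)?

G1 = b ∨ a
G3 = d ⊕ G1 = d ⊕ (b ∨ a)
G4 = G3 ∨ b = (d ⊕ (b ∨ a)) ∨ b
G5 = G3 ⊕ G4 = (d ⊕ (b ∨ a)) ⊕ ((d ⊕ (b ∨ a)) ∨ b)

(d ⊕ (b ∨ a)) ⊕ ((d ⊕ (b ∨ a)) ∨ b)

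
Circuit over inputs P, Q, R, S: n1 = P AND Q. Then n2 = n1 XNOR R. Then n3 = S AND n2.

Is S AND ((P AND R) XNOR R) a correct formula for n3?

No

n1 = P AND Q
n2 = n1 XNOR R = (P AND Q) XNOR R
n3 = S AND n2 = S AND ((P AND Q) XNOR R)
At P=1, Q=0, R=1, S=1: circuit gives 0, formula gives 1.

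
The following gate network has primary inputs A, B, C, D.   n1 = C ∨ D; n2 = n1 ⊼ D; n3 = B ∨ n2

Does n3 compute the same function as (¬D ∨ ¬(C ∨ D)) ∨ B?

n1 = C ∨ D
n2 = n1 ⊼ D = (C ∨ D) ⊼ D
n3 = B ∨ n2 = B ∨ ((C ∨ D) ⊼ D)
At A=0, B=0, C=0, D=1: circuit gives 0, formula gives 0.
At A=0, B=0, C=0, D=0: circuit gives 1, formula gives 1.
Agrees on all 16 inputs.

Yes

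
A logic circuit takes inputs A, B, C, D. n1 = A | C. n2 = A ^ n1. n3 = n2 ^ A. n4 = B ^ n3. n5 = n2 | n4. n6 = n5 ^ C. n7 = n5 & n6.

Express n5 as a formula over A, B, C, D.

n1 = A | C
n2 = A ^ n1 = A ^ (A | C)
n3 = n2 ^ A = (A ^ (A | C)) ^ A
n4 = B ^ n3 = B ^ ((A ^ (A | C)) ^ A)
n5 = n2 | n4 = (A ^ (A | C)) | (B ^ ((A ^ (A | C)) ^ A))

(A ^ (A | C)) | (B ^ ((A ^ (A | C)) ^ A))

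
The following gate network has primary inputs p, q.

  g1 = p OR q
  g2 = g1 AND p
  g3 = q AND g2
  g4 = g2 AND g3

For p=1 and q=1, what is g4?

g1 = 1 OR 1 = 1
g2 = 1 AND 1 = 1
g3 = 1 AND 1 = 1
g4 = 1 AND 1 = 1

1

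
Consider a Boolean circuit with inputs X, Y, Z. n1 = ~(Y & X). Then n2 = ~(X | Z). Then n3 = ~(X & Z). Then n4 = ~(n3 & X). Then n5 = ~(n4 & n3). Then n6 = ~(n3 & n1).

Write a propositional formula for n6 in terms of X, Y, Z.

~((~(X & Z)) & (~(Y & X)))

n1 = ~(Y & X)
n3 = ~(X & Z)
n6 = ~(n3 & n1) = ~((~(X & Z)) & (~(Y & X)))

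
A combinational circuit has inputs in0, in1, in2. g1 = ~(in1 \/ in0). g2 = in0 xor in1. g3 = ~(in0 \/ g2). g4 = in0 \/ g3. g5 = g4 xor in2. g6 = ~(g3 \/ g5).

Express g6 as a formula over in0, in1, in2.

g2 = in0 xor in1
g3 = ~(in0 \/ g2) = ~(in0 \/ (in0 xor in1))
g4 = in0 \/ g3 = in0 \/ (~(in0 \/ (in0 xor in1)))
g5 = g4 xor in2 = (in0 \/ (~(in0 \/ (in0 xor in1)))) xor in2
g6 = ~(g3 \/ g5) = ~((~(in0 \/ (in0 xor in1))) \/ ((in0 \/ (~(in0 \/ (in0 xor in1)))) xor in2))

~((~(in0 \/ (in0 xor in1))) \/ ((in0 \/ (~(in0 \/ (in0 xor in1)))) xor in2))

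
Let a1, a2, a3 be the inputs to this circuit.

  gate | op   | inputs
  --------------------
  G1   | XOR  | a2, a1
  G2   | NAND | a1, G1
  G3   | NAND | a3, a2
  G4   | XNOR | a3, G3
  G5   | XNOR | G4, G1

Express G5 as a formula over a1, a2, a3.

(a3 XNOR (a3 NAND a2)) XNOR (a2 XOR a1)

G1 = a2 XOR a1
G3 = a3 NAND a2
G4 = a3 XNOR G3 = a3 XNOR (a3 NAND a2)
G5 = G4 XNOR G1 = (a3 XNOR (a3 NAND a2)) XNOR (a2 XOR a1)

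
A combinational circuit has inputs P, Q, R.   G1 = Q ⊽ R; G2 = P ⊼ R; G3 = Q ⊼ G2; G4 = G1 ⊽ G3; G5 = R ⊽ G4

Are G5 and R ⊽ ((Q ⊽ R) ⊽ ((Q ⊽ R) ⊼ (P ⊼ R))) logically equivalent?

G1 = Q ⊽ R
G2 = P ⊼ R
G3 = Q ⊼ G2 = Q ⊼ (P ⊼ R)
G4 = G1 ⊽ G3 = (Q ⊽ R) ⊽ (Q ⊼ (P ⊼ R))
G5 = R ⊽ G4 = R ⊽ ((Q ⊽ R) ⊽ (Q ⊼ (P ⊼ R)))
At P=0, Q=1, R=0: circuit gives 0, formula gives 1.

No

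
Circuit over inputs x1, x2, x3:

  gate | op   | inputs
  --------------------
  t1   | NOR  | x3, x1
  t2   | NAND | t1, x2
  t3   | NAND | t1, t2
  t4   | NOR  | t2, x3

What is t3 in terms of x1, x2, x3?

(x3 NOR x1) NAND ((x3 NOR x1) NAND x2)

t1 = x3 NOR x1
t2 = t1 NAND x2 = (x3 NOR x1) NAND x2
t3 = t1 NAND t2 = (x3 NOR x1) NAND ((x3 NOR x1) NAND x2)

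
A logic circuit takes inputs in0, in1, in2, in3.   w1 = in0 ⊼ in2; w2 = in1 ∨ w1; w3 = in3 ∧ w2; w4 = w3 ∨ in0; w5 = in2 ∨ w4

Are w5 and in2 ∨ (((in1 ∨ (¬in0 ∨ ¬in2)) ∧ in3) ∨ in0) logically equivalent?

Yes

w1 = in0 ⊼ in2
w2 = in1 ∨ w1 = in1 ∨ (in0 ⊼ in2)
w3 = in3 ∧ w2 = in3 ∧ (in1 ∨ (in0 ⊼ in2))
w4 = w3 ∨ in0 = (in3 ∧ (in1 ∨ (in0 ⊼ in2))) ∨ in0
w5 = in2 ∨ w4 = in2 ∨ ((in3 ∧ (in1 ∨ (in0 ⊼ in2))) ∨ in0)
At in0=0, in1=0, in2=0, in3=0: circuit gives 0, formula gives 0.
At in0=0, in1=0, in2=0, in3=1: circuit gives 1, formula gives 1.
Agrees on all 16 inputs.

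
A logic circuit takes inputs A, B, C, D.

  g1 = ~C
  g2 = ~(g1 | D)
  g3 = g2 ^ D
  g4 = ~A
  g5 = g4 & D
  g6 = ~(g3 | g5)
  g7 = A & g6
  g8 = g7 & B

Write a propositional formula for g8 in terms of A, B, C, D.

(A & (~(((~(~C | D)) ^ D) | (~A & D)))) & B

g1 = ~C
g2 = ~(g1 | D) = ~(~C | D)
g3 = g2 ^ D = (~(~C | D)) ^ D
g4 = ~A
g5 = g4 & D = ~A & D
g6 = ~(g3 | g5) = ~(((~(~C | D)) ^ D) | (~A & D))
g7 = A & g6 = A & (~(((~(~C | D)) ^ D) | (~A & D)))
g8 = g7 & B = (A & (~(((~(~C | D)) ^ D) | (~A & D)))) & B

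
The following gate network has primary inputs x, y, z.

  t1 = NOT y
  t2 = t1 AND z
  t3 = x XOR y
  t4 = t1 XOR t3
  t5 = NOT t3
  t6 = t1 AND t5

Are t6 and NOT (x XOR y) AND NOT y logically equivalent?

Yes

t1 = NOT y
t3 = x XOR y
t5 = NOT t3 = NOT (x XOR y)
t6 = t1 AND t5 = NOT y AND NOT (x XOR y)
At x=0, y=1, z=0: circuit gives 0, formula gives 0.
At x=0, y=0, z=0: circuit gives 1, formula gives 1.
Agrees on all 8 inputs.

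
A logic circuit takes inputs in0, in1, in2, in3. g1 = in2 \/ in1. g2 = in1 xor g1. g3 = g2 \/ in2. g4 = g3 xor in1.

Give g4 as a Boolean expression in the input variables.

((in1 xor (in2 \/ in1)) \/ in2) xor in1

g1 = in2 \/ in1
g2 = in1 xor g1 = in1 xor (in2 \/ in1)
g3 = g2 \/ in2 = (in1 xor (in2 \/ in1)) \/ in2
g4 = g3 xor in1 = ((in1 xor (in2 \/ in1)) \/ in2) xor in1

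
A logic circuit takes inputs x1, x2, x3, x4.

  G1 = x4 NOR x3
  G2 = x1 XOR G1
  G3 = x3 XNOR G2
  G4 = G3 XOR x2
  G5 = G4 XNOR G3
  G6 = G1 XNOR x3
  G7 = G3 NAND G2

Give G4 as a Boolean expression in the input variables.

G1 = x4 NOR x3
G2 = x1 XOR G1 = x1 XOR (x4 NOR x3)
G3 = x3 XNOR G2 = x3 XNOR (x1 XOR (x4 NOR x3))
G4 = G3 XOR x2 = (x3 XNOR (x1 XOR (x4 NOR x3))) XOR x2

(x3 XNOR (x1 XOR (x4 NOR x3))) XOR x2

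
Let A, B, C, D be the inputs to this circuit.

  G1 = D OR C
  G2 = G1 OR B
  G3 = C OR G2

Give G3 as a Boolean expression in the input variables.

C OR ((D OR C) OR B)

G1 = D OR C
G2 = G1 OR B = (D OR C) OR B
G3 = C OR G2 = C OR ((D OR C) OR B)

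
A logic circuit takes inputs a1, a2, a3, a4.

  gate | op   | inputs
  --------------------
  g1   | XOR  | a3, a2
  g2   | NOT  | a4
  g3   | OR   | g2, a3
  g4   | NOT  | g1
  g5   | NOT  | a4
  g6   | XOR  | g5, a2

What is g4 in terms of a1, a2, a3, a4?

g1 = a3 XOR a2
g4 = NOT g1 = NOT (a3 XOR a2)

NOT (a3 XOR a2)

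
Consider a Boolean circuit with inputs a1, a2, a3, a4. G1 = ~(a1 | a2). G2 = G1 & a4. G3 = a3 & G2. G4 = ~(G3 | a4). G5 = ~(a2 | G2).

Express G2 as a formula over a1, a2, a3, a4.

G1 = ~(a1 | a2)
G2 = G1 & a4 = (~(a1 | a2)) & a4

(~(a1 | a2)) & a4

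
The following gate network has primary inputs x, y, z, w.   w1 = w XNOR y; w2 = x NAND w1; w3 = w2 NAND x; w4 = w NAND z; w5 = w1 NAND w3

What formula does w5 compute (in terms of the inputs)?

(w XNOR y) NAND ((x NAND (w XNOR y)) NAND x)

w1 = w XNOR y
w2 = x NAND w1 = x NAND (w XNOR y)
w3 = w2 NAND x = (x NAND (w XNOR y)) NAND x
w5 = w1 NAND w3 = (w XNOR y) NAND ((x NAND (w XNOR y)) NAND x)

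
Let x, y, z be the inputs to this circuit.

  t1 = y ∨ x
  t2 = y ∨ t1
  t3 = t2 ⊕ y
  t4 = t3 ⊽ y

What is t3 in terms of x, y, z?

t1 = y ∨ x
t2 = y ∨ t1 = y ∨ (y ∨ x)
t3 = t2 ⊕ y = (y ∨ (y ∨ x)) ⊕ y

(y ∨ (y ∨ x)) ⊕ y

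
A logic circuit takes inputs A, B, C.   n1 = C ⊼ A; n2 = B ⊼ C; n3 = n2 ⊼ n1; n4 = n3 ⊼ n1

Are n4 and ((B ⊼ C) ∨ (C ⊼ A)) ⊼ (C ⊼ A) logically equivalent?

n1 = C ⊼ A
n2 = B ⊼ C
n3 = n2 ⊼ n1 = (B ⊼ C) ⊼ (C ⊼ A)
n4 = n3 ⊼ n1 = ((B ⊼ C) ⊼ (C ⊼ A)) ⊼ (C ⊼ A)
At A=0, B=0, C=0: circuit gives 1, formula gives 0.

No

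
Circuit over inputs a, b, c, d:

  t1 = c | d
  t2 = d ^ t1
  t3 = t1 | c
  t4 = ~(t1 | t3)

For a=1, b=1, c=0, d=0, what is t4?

1

t1 = 0 | 0 = 0
t3 = 0 | 0 = 0
t4 = ~(0 | 0) = 1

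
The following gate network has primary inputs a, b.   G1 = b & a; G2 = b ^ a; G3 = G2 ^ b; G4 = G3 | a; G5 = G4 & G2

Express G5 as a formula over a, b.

G2 = b ^ a
G3 = G2 ^ b = (b ^ a) ^ b
G4 = G3 | a = ((b ^ a) ^ b) | a
G5 = G4 & G2 = (((b ^ a) ^ b) | a) & (b ^ a)

(((b ^ a) ^ b) | a) & (b ^ a)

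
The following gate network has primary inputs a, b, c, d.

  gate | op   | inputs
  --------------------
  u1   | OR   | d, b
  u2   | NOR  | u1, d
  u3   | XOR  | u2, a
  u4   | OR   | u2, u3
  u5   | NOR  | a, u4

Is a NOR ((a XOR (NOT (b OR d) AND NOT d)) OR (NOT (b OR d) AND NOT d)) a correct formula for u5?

Yes

u1 = d OR b
u2 = u1 NOR d = (d OR b) NOR d
u3 = u2 XOR a = ((d OR b) NOR d) XOR a
u4 = u2 OR u3 = ((d OR b) NOR d) OR (((d OR b) NOR d) XOR a)
u5 = a NOR u4 = a NOR (((d OR b) NOR d) OR (((d OR b) NOR d) XOR a))
At a=0, b=0, c=0, d=0: circuit gives 0, formula gives 0.
At a=0, b=0, c=0, d=1: circuit gives 1, formula gives 1.
Agrees on all 16 inputs.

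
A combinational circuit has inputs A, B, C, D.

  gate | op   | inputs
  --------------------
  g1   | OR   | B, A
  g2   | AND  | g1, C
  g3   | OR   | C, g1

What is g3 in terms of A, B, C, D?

g1 = B OR A
g3 = C OR g1 = C OR (B OR A)

C OR (B OR A)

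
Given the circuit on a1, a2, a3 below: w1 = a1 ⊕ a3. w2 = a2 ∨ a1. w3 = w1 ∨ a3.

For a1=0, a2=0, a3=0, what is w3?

0

w1 = 0 ⊕ 0 = 0
w3 = 0 ∨ 0 = 0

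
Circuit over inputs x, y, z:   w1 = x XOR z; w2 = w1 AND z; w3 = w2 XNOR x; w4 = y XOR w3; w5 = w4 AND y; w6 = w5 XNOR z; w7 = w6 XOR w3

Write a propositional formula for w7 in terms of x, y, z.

w1 = x XOR z
w2 = w1 AND z = (x XOR z) AND z
w3 = w2 XNOR x = ((x XOR z) AND z) XNOR x
w4 = y XOR w3 = y XOR (((x XOR z) AND z) XNOR x)
w5 = w4 AND y = (y XOR (((x XOR z) AND z) XNOR x)) AND y
w6 = w5 XNOR z = ((y XOR (((x XOR z) AND z) XNOR x)) AND y) XNOR z
w7 = w6 XOR w3 = (((y XOR (((x XOR z) AND z) XNOR x)) AND y) XNOR z) XOR (((x XOR z) AND z) XNOR x)

(((y XOR (((x XOR z) AND z) XNOR x)) AND y) XNOR z) XOR (((x XOR z) AND z) XNOR x)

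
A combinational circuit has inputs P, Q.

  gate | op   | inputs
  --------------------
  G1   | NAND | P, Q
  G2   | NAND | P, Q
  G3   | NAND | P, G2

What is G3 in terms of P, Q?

G2 = P NAND Q
G3 = P NAND G2 = P NAND (P NAND Q)

P NAND (P NAND Q)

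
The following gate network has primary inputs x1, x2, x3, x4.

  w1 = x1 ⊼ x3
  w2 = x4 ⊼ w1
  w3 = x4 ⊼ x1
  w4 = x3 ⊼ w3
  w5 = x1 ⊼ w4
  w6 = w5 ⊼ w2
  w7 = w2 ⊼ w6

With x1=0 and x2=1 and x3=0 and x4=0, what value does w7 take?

w1 = 0 ⊼ 0 = 1
w2 = 0 ⊼ 1 = 1
w3 = 0 ⊼ 0 = 1
w4 = 0 ⊼ 1 = 1
w5 = 0 ⊼ 1 = 1
w6 = 1 ⊼ 1 = 0
w7 = 1 ⊼ 0 = 1

1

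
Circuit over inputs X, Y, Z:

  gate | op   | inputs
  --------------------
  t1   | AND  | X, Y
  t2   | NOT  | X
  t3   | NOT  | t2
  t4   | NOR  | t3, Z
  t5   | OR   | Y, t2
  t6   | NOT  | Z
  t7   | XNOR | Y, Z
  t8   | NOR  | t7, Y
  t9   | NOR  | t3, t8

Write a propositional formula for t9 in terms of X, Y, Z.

t2 = NOT X
t3 = NOT t2 = NOT NOT X
t7 = Y XNOR Z
t8 = t7 NOR Y = (Y XNOR Z) NOR Y
t9 = t3 NOR t8 = NOT NOT X NOR ((Y XNOR Z) NOR Y)

NOT NOT X NOR ((Y XNOR Z) NOR Y)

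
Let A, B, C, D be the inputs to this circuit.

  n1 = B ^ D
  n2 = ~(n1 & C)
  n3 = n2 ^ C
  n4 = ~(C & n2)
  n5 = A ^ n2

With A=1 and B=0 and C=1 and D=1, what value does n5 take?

1

n1 = 0 ^ 1 = 1
n2 = ~(1 & 1) = 0
n5 = 1 ^ 0 = 1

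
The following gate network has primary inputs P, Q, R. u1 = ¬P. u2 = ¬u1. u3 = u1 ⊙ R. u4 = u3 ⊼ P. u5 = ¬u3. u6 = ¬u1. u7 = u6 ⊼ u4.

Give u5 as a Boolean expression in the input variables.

¬(¬P ⊙ R)

u1 = ¬P
u3 = u1 ⊙ R = ¬P ⊙ R
u5 = ¬u3 = ¬(¬P ⊙ R)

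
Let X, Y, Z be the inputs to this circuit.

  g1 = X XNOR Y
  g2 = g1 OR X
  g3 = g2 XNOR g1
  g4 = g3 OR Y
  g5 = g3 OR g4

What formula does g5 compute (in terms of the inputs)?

(((X XNOR Y) OR X) XNOR (X XNOR Y)) OR ((((X XNOR Y) OR X) XNOR (X XNOR Y)) OR Y)

g1 = X XNOR Y
g2 = g1 OR X = (X XNOR Y) OR X
g3 = g2 XNOR g1 = ((X XNOR Y) OR X) XNOR (X XNOR Y)
g4 = g3 OR Y = (((X XNOR Y) OR X) XNOR (X XNOR Y)) OR Y
g5 = g3 OR g4 = (((X XNOR Y) OR X) XNOR (X XNOR Y)) OR ((((X XNOR Y) OR X) XNOR (X XNOR Y)) OR Y)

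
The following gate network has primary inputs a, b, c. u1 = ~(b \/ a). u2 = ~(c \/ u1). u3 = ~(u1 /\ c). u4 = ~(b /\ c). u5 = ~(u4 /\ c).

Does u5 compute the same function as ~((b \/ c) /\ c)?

No

u4 = ~(b /\ c)
u5 = ~(u4 /\ c) = ~((~(b /\ c)) /\ c)
At a=0, b=1, c=1: circuit gives 1, formula gives 0.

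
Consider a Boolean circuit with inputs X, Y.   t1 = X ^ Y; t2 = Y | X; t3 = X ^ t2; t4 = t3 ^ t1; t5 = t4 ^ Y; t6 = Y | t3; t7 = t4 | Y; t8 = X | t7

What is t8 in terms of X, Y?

t1 = X ^ Y
t2 = Y | X
t3 = X ^ t2 = X ^ (Y | X)
t4 = t3 ^ t1 = (X ^ (Y | X)) ^ (X ^ Y)
t7 = t4 | Y = ((X ^ (Y | X)) ^ (X ^ Y)) | Y
t8 = X | t7 = X | (((X ^ (Y | X)) ^ (X ^ Y)) | Y)

X | (((X ^ (Y | X)) ^ (X ^ Y)) | Y)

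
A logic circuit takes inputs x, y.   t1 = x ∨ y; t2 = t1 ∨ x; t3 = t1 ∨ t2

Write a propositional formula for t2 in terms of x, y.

(x ∨ y) ∨ x

t1 = x ∨ y
t2 = t1 ∨ x = (x ∨ y) ∨ x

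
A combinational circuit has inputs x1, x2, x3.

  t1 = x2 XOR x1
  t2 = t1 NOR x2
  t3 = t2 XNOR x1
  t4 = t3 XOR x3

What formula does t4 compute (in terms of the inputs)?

t1 = x2 XOR x1
t2 = t1 NOR x2 = (x2 XOR x1) NOR x2
t3 = t2 XNOR x1 = ((x2 XOR x1) NOR x2) XNOR x1
t4 = t3 XOR x3 = (((x2 XOR x1) NOR x2) XNOR x1) XOR x3

(((x2 XOR x1) NOR x2) XNOR x1) XOR x3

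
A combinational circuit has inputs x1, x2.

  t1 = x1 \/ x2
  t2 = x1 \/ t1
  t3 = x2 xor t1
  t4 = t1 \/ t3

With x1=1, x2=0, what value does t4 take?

t1 = 1 \/ 0 = 1
t3 = 0 xor 1 = 1
t4 = 1 \/ 1 = 1

1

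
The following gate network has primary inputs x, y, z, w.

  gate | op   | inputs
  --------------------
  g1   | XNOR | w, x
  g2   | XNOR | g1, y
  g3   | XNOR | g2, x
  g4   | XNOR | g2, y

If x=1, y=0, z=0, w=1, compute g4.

1

g1 = 1 XNOR 1 = 1
g2 = 1 XNOR 0 = 0
g4 = 0 XNOR 0 = 1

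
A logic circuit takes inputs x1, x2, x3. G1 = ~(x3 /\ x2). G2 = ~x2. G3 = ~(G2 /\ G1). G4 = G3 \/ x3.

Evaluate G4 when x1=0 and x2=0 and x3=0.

G1 = ~(0 /\ 0) = 1
G2 = ~0 = 1
G3 = ~(1 /\ 1) = 0
G4 = 0 \/ 0 = 0

0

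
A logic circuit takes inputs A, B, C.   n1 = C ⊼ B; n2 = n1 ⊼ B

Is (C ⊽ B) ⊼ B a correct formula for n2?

No

n1 = C ⊼ B
n2 = n1 ⊼ B = (C ⊼ B) ⊼ B
At A=0, B=1, C=0: circuit gives 0, formula gives 1.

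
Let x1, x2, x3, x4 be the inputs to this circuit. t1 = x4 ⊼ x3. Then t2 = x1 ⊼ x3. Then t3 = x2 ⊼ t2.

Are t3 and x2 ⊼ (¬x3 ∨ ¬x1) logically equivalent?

Yes

t2 = x1 ⊼ x3
t3 = x2 ⊼ t2 = x2 ⊼ (x1 ⊼ x3)
At x1=0, x2=1, x3=0, x4=0: circuit gives 0, formula gives 0.
At x1=0, x2=0, x3=0, x4=0: circuit gives 1, formula gives 1.
Agrees on all 16 inputs.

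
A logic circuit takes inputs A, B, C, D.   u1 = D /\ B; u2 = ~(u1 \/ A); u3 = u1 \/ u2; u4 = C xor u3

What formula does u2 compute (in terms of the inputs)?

u1 = D /\ B
u2 = ~(u1 \/ A) = ~((D /\ B) \/ A)

~((D /\ B) \/ A)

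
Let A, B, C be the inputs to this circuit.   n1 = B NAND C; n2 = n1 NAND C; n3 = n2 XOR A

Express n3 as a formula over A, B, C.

((B NAND C) NAND C) XOR A

n1 = B NAND C
n2 = n1 NAND C = (B NAND C) NAND C
n3 = n2 XOR A = ((B NAND C) NAND C) XOR A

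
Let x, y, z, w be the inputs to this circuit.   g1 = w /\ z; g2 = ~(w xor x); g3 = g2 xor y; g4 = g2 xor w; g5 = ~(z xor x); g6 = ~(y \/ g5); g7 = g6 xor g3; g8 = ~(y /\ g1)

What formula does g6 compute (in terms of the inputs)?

~(y \/ (~(z xor x)))

g5 = ~(z xor x)
g6 = ~(y \/ g5) = ~(y \/ (~(z xor x)))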